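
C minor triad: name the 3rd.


Minor triad = root + minor 3rd (3 semitones) + perfect 5th (7 semitones)
A triad on C stacks thirds, so the chord tones use letter names C-E-G
Root: C
Minor 3rd above C: Eb
Perfect 5th above C: G
The 3rd = Eb


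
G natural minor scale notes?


Reasoning:
Natural minor scale pattern: W-H-W-W-H-W-W (2-1-2-2-1-2-2 semitones)
Starting from G:
  G + 2 semitones → A
  A + 1 semitone → Bb
  Bb + 2 semitones → C
  C + 2 semitones → D
  D + 1 semitone → Eb
  Eb + 2 semitones → F
  F + 2 semitones → G
Scale = G A Bb C D Eb F


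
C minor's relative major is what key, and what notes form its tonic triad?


The relative major shares the key signature and is a minor 3rd above the minor tonic
A minor 3rd above C is Eb
→ relative major of C minor is Eb major
Tonic triad of Eb major = root + major 3rd + perfect 5th = Eb G Bb
= Eb major; triad = Eb G Bb


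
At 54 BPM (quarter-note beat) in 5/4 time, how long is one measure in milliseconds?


Reasoning:
Quarter-note beat duration = 60000 / 54 ms
Beats per measure (5/4) = 5
One measure = 5 × 60000 / 54 = 300000 / 54 ms
= 5555.6 ms


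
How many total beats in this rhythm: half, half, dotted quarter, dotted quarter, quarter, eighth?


Let's work it out.
Beat values:
  half = 2 beats
  half = 2 beats
  dotted quarter = 1.5 beats
  dotted quarter = 1.5 beats
  quarter = 1 beat
  eighth = 0.5 beats
Sum = 2 + 2 + 1.5 + 1.5 + 1 + 0.5
= 8.5 beats


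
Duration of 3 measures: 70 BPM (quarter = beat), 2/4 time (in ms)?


Let's work it out.
Quarter-note beat duration = 60000 / 70 ms
Beats per measure (2/4) = 2
One measure = 2 × 60000 / 70 = 120000 / 70 ms
3 measures = 3 × 120000 / 70 = 360000 / 70
= 5142.9 ms


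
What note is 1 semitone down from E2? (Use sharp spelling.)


Step by step:
E2: chromatic position 4 in octave 2 → absolute = 2×12 + 4 = 28
Transpose down 1: 28 - 1 = 27
27 = 2×12 + 3 → D# in octave 2
Result = D#2


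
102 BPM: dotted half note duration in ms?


One quarter-note beat = 60000 / BPM = 60000 / 102 ms
Dotted half note = 3 × quarter note
Duration = 3 × 60000 / 102 = 180000 / 102
= 1764.7 ms


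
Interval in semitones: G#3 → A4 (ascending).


Working:
Absolute semitone position = octave×12 + chromatic position
G#3: 3×12 + 8 = 44
A4: 4×12 + 9 = 57
Difference = 57 - 44 = 13
= 13 semitones


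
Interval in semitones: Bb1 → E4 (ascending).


Solution.
Absolute semitone position = octave×12 + chromatic position
Bb1: 1×12 + 10 = 22
E4: 4×12 + 4 = 52
Difference = 52 - 22 = 30
= 30 semitones


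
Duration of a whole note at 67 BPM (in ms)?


Reasoning:
One quarter-note beat = 60000 / BPM = 60000 / 67 ms
Whole note = 4 × quarter note
Duration = 4 × 60000 / 67 = 240000 / 67
= 3582.1 ms


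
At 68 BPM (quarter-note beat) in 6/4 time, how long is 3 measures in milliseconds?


Solution.
Quarter-note beat duration = 60000 / 68 ms
Beats per measure (6/4) = 6
One measure = 6 × 60000 / 68 = 360000 / 68 ms
3 measures = 3 × 360000 / 68 = 1080000 / 68
= 15882.4 ms


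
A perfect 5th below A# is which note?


Solution.
A 5th spans 5 letter names, so from A we land on D
A perfect 5th = 7 semitones below A#
Spell D at that pitch: D#
= D#


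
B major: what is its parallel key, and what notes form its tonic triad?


Parallel keys share the same tonic but differ in mode
B major → parallel is B minor
Tonic triad of B minor = B D F#
= B minor; triad = B D F#


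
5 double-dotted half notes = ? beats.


Base half note = 2 beats
Dot 1 adds half the previous value: +1
Dot 2 adds half the previous value: +1/2
One double-dotted half = 2 + 1 + 1/2 = 7/2
5 of them = 5 × 7/2 = 35/2
= 35/2 beats


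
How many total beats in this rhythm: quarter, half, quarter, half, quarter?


Solution.
Beat values:
  quarter = 1 beat
  half = 2 beats
  quarter = 1 beat
  half = 2 beats
  quarter = 1 beat
Sum = 1 + 2 + 1 + 2 + 1
= 7 beats


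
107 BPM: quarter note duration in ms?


Step by step:
One quarter-note beat = 60000 / BPM = 60000 / 107 ms
Duration = 60000 / 107
= 560.7 ms


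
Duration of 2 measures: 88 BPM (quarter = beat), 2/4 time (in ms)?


Solution.
Quarter-note beat duration = 60000 / 88 ms
Beats per measure (2/4) = 2
One measure = 2 × 60000 / 88 = 120000 / 88 ms
2 measures = 2 × 120000 / 88 = 240000 / 88
= 2727.3 ms


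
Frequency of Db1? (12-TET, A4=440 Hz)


Solution.
f = 440 × 2^(n/12) where n = semitones from A4
Db1: -44 semitones from A4
f = 440 × 2^(-44/12)
f = 34.65 Hz


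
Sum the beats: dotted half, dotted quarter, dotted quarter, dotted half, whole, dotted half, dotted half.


Working:
Beat values:
  dotted half = 3 beats
  dotted quarter = 1.5 beats
  dotted quarter = 1.5 beats
  dotted half = 3 beats
  whole = 4 beats
  dotted half = 3 beats
  dotted half = 3 beats
Sum = 3 + 1.5 + 1.5 + 3 + 4 + 3 + 3
= 19 beats


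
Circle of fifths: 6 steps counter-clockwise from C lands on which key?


Working:
Each counter-clockwise step moves down a perfect 5th (= up a perfect 4th)
From C: C → F → Bb → Eb → Ab → Db → F#/Gb
= F#/Gb


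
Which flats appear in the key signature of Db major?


Solution.
Flat major keys: C(0), F(1), Bb(2), Eb(3), Ab(4), Db(5), Gb(6), Cb(7)
Db major has 5 flats
Order of flats: Bb Eb Ab Db Gb Cb Fb → first 5: Bb, Eb, Ab, Db, Gb
= Bb, Eb, Ab, Db, Gb


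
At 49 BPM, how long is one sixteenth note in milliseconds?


One quarter-note beat = 60000 / BPM = 60000 / 49 ms
Sixteenth note = 1/4 × quarter note
Duration = 1/4 × 60000 / 49 = 15000 / 49
= 306.1 ms


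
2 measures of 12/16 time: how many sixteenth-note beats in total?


Reasoning:
Time signature 12/16: the bottom number 16 means the sixteenth note gets one count
The top number 12 means 12 sixteenth-note beats per measure
Total = 12 × 2 measures
= 24 sixteenth-note beats


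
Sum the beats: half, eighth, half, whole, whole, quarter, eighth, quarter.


Reasoning:
Beat values:
  half = 2 beats
  eighth = 0.5 beats
  half = 2 beats
  whole = 4 beats
  whole = 4 beats
  quarter = 1 beat
  eighth = 0.5 beats
  quarter = 1 beat
Sum = 2 + 0.5 + 2 + 4 + 4 + 1 + 0.5 + 1
= 15 beats


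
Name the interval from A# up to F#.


Working:
Letter names: A → F spans 6 letter names → a 6th
Semitones: A# → F# = 8 half-steps
A 6th of 8 semitones is a minor 6th
= minor 6th


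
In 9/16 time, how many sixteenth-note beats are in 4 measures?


Time signature 9/16: the bottom number 16 means the sixteenth note gets one count
The top number 9 means 9 sixteenth-note beats per measure
Total = 9 × 4 measures
= 36 sixteenth-note beats


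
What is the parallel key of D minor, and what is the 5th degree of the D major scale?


Reasoning:
Parallel keys share the same tonic but differ in mode
D minor → parallel is D major
D major scale: D E F# G A B C#
= D major; 5th degree = A


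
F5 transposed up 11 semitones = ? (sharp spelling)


Working:
F5: chromatic position 5 in octave 5 → absolute = 5×12 + 5 = 65
Transpose up 11: 65 + 11 = 76
76 = 6×12 + 4 → E in octave 6
Result = E6


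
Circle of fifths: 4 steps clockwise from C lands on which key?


Each clockwise step on the circle of fifths moves up a perfect 5th
From C: C → G → D → A → E
= E


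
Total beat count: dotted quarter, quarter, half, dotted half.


Beat values:
  dotted quarter = 1.5 beats
  quarter = 1 beat
  half = 2 beats
  dotted half = 3 beats
Sum = 1.5 + 1 + 2 + 3
= 7.5 beats


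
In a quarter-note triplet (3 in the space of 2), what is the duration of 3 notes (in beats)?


Solution.
Triplet: 3 notes occupy the space of 2 quarter notes
Space = 2 × 1 = 2 beats
Each triplet note = 2 / 3 = 2/3 beats
3 notes = 3 × 2/3 = 2
= 2 beats


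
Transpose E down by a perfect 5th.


perfect 5th: 5 letter names, 7 semitones
Letter: E - 4 → A
Pitch: E - 7 semitones, spelled as an A → A
= A


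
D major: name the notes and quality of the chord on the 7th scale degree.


Let's work it out.
D major scale: D E F# G A B C#
Diatonic triad on degree 7 stacks scale notes 7, 2, 4: C# E G
C#→E = 3 semitones; C#→G = 6 semitones → diminished triad
= C# E G (diminished)


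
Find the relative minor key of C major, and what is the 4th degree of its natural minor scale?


Step by step:
The relative minor shares the major's key signature and starts on its 6th degree
6th degree = a major 6th above the tonic; a major 6th above C is A
→ relative minor of C major is A minor
A natural minor scale: A B C D E F G
= A minor; 4th degree = D


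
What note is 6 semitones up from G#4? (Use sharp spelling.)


Reasoning:
G#4: chromatic position 8 in octave 4 → absolute = 4×12 + 8 = 56
Transpose up 6: 56 + 6 = 62
62 = 5×12 + 2 → D in octave 5
Result = D5


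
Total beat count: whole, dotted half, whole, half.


Reasoning:
Beat values:
  whole = 4 beats
  dotted half = 3 beats
  whole = 4 beats
  half = 2 beats
Sum = 4 + 3 + 4 + 2
= 13 beats


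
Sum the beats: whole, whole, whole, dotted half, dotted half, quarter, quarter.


Solution.
Beat values:
  whole = 4 beats
  whole = 4 beats
  whole = 4 beats
  dotted half = 3 beats
  dotted half = 3 beats
  quarter = 1 beat
  quarter = 1 beat
Sum = 4 + 4 + 4 + 3 + 3 + 1 + 1
= 20 beats


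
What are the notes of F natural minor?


Solution.
Natural minor scale pattern: W-H-W-W-H-W-W (2-1-2-2-1-2-2 semitones)
Starting from F:
  F + 2 semitones → G
  G + 1 semitone → Ab
  Ab + 2 semitones → Bb
  Bb + 2 semitones → C
  C + 1 semitone → Db
  Db + 2 semitones → Eb
  Eb + 2 semitones → F
Scale = F G Ab Bb C Db Eb


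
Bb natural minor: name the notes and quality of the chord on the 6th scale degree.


Working:
Bb natural minor scale: Bb C Db Eb F Gb Ab
Diatonic triad on degree 6 stacks scale notes 6, 1, 3: Gb Bb Db
Gb→Bb = 4 semitones; Gb→Db = 7 semitones → major triad
= Gb Bb Db (major)


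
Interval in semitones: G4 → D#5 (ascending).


Solution.
Absolute semitone position = octave×12 + chromatic position
G4: 4×12 + 7 = 55
D#5: 5×12 + 3 = 63
Difference = 63 - 55 = 8
= 8 semitones


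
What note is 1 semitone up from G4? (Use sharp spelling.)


Step by step:
G4: chromatic position 7 in octave 4 → absolute = 4×12 + 7 = 55
Transpose up 1: 55 + 1 = 56
56 = 4×12 + 8 → G# in octave 4
Result = G#4


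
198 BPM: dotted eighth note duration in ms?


Solution.
One quarter-note beat = 60000 / BPM = 60000 / 198 ms
Dotted eighth note = 3/4 × quarter note
Duration = 3/4 × 60000 / 198 = 45000 / 198
= 227.3 ms


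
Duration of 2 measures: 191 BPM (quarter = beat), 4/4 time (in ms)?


Quarter-note beat duration = 60000 / 191 ms
Beats per measure (4/4) = 4
One measure = 4 × 60000 / 191 = 240000 / 191 ms
2 measures = 2 × 240000 / 191 = 480000 / 191
= 2513.1 ms


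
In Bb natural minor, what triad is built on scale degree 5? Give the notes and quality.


Step by step:
Bb natural minor scale: Bb C Db Eb F Gb Ab
Diatonic triad on degree 5 stacks scale notes 5, 7, 2: F Ab C
F→Ab = 3 semitones; F→C = 7 semitones → minor triad
= F Ab C (minor)


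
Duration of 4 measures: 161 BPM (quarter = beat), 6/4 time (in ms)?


Quarter-note beat duration = 60000 / 161 ms
Beats per measure (6/4) = 6
One measure = 6 × 60000 / 161 = 360000 / 161 ms
4 measures = 4 × 360000 / 161 = 1440000 / 161
= 8944.1 ms


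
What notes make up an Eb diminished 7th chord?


Solution.
Diminished 7th chord = root + minor 3rd + diminished 5th + diminished 7th
Seventh chords stack in thirds, so the letter names are E-G-B-D
Root: Eb
Minor 3rd above Eb: Gb
Diminished 5th above Eb: Bbb
Diminished 7th above Eb: Dbb
Chord = Eb Gb Bbb Dbb


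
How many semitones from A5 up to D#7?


Step by step:
Absolute semitone position = octave×12 + chromatic position
A5: 5×12 + 9 = 69
D#7: 7×12 + 3 = 87
Difference = 87 - 69 = 18
= 18 semitones


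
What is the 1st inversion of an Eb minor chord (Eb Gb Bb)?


Let's work it out.
Root position: Eb Gb Bb
1st inversion: move root up an octave
Bass note: Gb
Notes (bottom to top) = Gb Bb Eb


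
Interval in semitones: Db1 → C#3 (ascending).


Absolute semitone position = octave×12 + chromatic position
Db1: 1×12 + 1 = 13
C#3: 3×12 + 1 = 37
Difference = 37 - 13 = 24
= 24 semitones


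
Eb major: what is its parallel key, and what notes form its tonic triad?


Parallel keys share the same tonic but differ in mode
Eb major → parallel is Eb minor
Tonic triad of Eb minor = Eb Gb Bb
= Eb minor; triad = Eb Gb Bb


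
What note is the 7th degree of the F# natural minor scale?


Working:
Natural minor scale pattern: W-H-W-W-H-W-W (2-1-2-2-1-2-2 semitones)
Starting from F#:
  F# + 2 semitones → G#
  G# + 1 semitone → A
  A + 2 semitones → B
  B + 2 semitones → C#
  C# + 1 semitone → D
  D + 2 semitones → E
  E + 2 semitones → F#
Scale: F# G# A B C# D E
Degree 7 = E


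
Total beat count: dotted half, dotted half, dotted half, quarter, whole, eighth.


Step by step:
Beat values:
  dotted half = 3 beats
  dotted half = 3 beats
  dotted half = 3 beats
  quarter = 1 beat
  whole = 4 beats
  eighth = 0.5 beats
Sum = 3 + 3 + 3 + 1 + 4 + 0.5
= 14.5 beats


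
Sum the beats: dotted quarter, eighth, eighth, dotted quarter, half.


Beat values:
  dotted quarter = 1.5 beats
  eighth = 0.5 beats
  eighth = 0.5 beats
  dotted quarter = 1.5 beats
  half = 2 beats
Sum = 1.5 + 0.5 + 0.5 + 1.5 + 2
= 6 beats


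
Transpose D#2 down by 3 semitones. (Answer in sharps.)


D#2: chromatic position 3 in octave 2 → absolute = 2×12 + 3 = 27
Transpose down 3: 27 - 3 = 24
24 = 2×12 + 0 → C in octave 2
Result = C2


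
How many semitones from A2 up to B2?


Reasoning:
Absolute semitone position = octave×12 + chromatic position
A2: 2×12 + 9 = 33
B2: 2×12 + 11 = 35
Difference = 35 - 33 = 2
= 2 semitones


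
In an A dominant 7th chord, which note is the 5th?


Step by step:
Dominant 7th chord = root + major 3rd + perfect 5th + minor 7th
Seventh chords stack in thirds, so the letter names are A-C-E-G
Root: A
Major 3rd above A: C#
Perfect 5th above A: E
Minor 7th above A: G
The 5th = E


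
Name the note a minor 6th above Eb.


Reasoning:
A 6th spans 6 letter names, so from E we land on C
A minor 6th = 8 semitones above Eb
Spell C at that pitch: Cb
= Cb


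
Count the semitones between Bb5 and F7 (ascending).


Working:
Absolute semitone position = octave×12 + chromatic position
Bb5: 5×12 + 10 = 70
F7: 7×12 + 5 = 89
Difference = 89 - 70 = 19
= 19 semitones


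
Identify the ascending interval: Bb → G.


Let's work it out.
Letter names: B → G spans 6 letter names → a 6th
Semitones: Bb → G = 9 half-steps
A 6th of 9 semitones is a major 6th
= major 6th


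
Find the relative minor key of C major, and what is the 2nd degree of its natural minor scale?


Solution.
The relative minor shares the major's key signature and starts on its 6th degree
6th degree = a major 6th above the tonic; a major 6th above C is A
→ relative minor of C major is A minor
A natural minor scale: A B C D E F G
= A minor; 2nd degree = B


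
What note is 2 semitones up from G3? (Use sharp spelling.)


Let's work it out.
G3: chromatic position 7 in octave 3 → absolute = 3×12 + 7 = 43
Transpose up 2: 43 + 2 = 45
45 = 3×12 + 9 → A in octave 3
Result = A3


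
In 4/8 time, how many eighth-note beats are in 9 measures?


Time signature 4/8: the bottom number 8 means the eighth note gets one count
The top number 4 means 4 eighth-note beats per measure
Total = 4 × 9 measures
= 36 eighth-note beats


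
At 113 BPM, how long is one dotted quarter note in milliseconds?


Working:
One quarter-note beat = 60000 / BPM = 60000 / 113 ms
Dotted quarter note = 3/2 × quarter note
Duration = 3/2 × 60000 / 113 = 90000 / 113
= 796.5 ms


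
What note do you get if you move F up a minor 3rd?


minor 3rd: 3 letter names, 3 semitones
Letter: F + 2 → A
Pitch: F + 3 semitones, spelled as an A → Ab
= Ab


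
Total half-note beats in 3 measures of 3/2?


Let's work it out.
Time signature 3/2: the bottom number 2 means the half note gets one count
The top number 3 means 3 half-note beats per measure
Total = 3 × 3 measures
= 9 half-note beats


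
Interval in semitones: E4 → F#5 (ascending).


Solution.
Absolute semitone position = octave×12 + chromatic position
E4: 4×12 + 4 = 52
F#5: 5×12 + 6 = 66
Difference = 66 - 52 = 14
= 14 semitones


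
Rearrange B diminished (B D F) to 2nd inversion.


Step by step:
Root position: B D F
2nd inversion: move root and 3rd up an octave
Bass note: F
Notes (bottom to top) = F B D


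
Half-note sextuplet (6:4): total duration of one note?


Reasoning:
Sextuplet: 6 notes occupy the space of 4 half notes
Space = 4 × 2 = 8 beats
Each sextuplet note = 8 / 6 = 4/3 beats
= 4/3 beats


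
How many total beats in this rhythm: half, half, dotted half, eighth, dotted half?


Solution.
Beat values:
  half = 2 beats
  half = 2 beats
  dotted half = 3 beats
  eighth = 0.5 beats
  dotted half = 3 beats
Sum = 2 + 2 + 3 + 0.5 + 3
= 10.5 beats


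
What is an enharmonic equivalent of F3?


Enharmonic notes sound the same pitch but are spelled with different letter names
F and Gbb name the same pitch class
= Gbb3


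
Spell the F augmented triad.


Let's work it out.
Augmented triad = root + major 3rd (4 semitones) + augmented 5th (8 semitones)
A triad on F stacks thirds, so the chord tones use letter names F-A-C
Root: F
Major 3rd above F: A
Augmented 5th above F: C#
Chord = F A C#


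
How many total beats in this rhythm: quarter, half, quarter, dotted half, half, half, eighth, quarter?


Beat values:
  quarter = 1 beat
  half = 2 beats
  quarter = 1 beat
  dotted half = 3 beats
  half = 2 beats
  half = 2 beats
  eighth = 0.5 beats
  quarter = 1 beat
Sum = 1 + 2 + 1 + 3 + 2 + 2 + 0.5 + 1
= 12.5 beats


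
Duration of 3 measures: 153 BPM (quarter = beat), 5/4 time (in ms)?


Step by step:
Quarter-note beat duration = 60000 / 153 ms
Beats per measure (5/4) = 5
One measure = 5 × 60000 / 153 = 300000 / 153 ms
3 measures = 3 × 300000 / 153 = 900000 / 153
= 5882.4 ms


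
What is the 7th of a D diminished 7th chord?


Working:
Diminished 7th chord = root + minor 3rd + diminished 5th + diminished 7th
Seventh chords stack in thirds, so the letter names are D-F-A-C
Root: D
Minor 3rd above D: F
Diminished 5th above D: Ab
Diminished 7th above D: Cb
The 7th = Cb


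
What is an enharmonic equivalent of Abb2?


Let's work it out.
Enharmonic notes sound the same pitch but are spelled with different letter names
Abb and G name the same pitch class
= G2


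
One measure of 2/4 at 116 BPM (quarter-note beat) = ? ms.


Quarter-note beat duration = 60000 / 116 ms
Beats per measure (2/4) = 2
One measure = 2 × 60000 / 116 = 120000 / 116 ms
= 1034.5 ms


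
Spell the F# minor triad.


Step by step:
Minor triad = root + minor 3rd (3 semitones) + perfect 5th (7 semitones)
A triad on F# stacks thirds, so the chord tones use letter names F-A-C
Root: F#
Minor 3rd above F#: A
Perfect 5th above F#: C#
Chord = F# A C#


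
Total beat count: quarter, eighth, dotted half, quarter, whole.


Step by step:
Beat values:
  quarter = 1 beat
  eighth = 0.5 beats
  dotted half = 3 beats
  quarter = 1 beat
  whole = 4 beats
Sum = 1 + 0.5 + 3 + 1 + 4
= 9.5 beats


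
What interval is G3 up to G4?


Letter names: G → G spans 8 letter names → an octave
Semitones: G3 → G4 = 12 half-steps
An octave of 12 semitones is a perfect octave
= perfect octave


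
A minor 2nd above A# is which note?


Let's work it out.
A 2nd spans 2 letter names, so from A we land on B
A minor 2nd = 1 semitone above A#
Spell B at that pitch: B
= B


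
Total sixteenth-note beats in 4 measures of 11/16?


Let's work it out.
Time signature 11/16: the bottom number 16 means the sixteenth note gets one count
The top number 11 means 11 sixteenth-note beats per measure
Total = 11 × 4 measures
= 44 sixteenth-note beats


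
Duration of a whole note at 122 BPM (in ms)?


One quarter-note beat = 60000 / BPM = 60000 / 122 ms
Whole note = 4 × quarter note
Duration = 4 × 60000 / 122 = 240000 / 122
= 1967.2 ms


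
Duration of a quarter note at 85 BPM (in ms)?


Solution.
One quarter-note beat = 60000 / BPM = 60000 / 85 ms
Duration = 60000 / 85
= 705.9 ms


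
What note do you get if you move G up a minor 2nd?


minor 2nd: 2 letter names, 1 semitones
Letter: G + 1 → A
Pitch: G + 1 semitones, spelled as an A → Ab
= Ab


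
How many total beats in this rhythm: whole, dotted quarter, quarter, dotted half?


Let's work it out.
Beat values:
  whole = 4 beats
  dotted quarter = 1.5 beats
  quarter = 1 beat
  dotted half = 3 beats
Sum = 4 + 1.5 + 1 + 3
= 9.5 beats


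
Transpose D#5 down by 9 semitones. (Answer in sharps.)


Working:
D#5: chromatic position 3 in octave 5 → absolute = 5×12 + 3 = 63
Transpose down 9: 63 - 9 = 54
54 = 4×12 + 6 → F# in octave 4
Result = F#4


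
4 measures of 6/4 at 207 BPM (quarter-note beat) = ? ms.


Working:
Quarter-note beat duration = 60000 / 207 ms
Beats per measure (6/4) = 6
One measure = 6 × 60000 / 207 = 360000 / 207 ms
4 measures = 4 × 360000 / 207 = 1440000 / 207
= 6956.5 ms


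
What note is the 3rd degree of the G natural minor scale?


Natural minor scale pattern: W-H-W-W-H-W-W (2-1-2-2-1-2-2 semitones)
Starting from G:
  G + 2 semitones → A
  A + 1 semitone → Bb
  Bb + 2 semitones → C
  C + 2 semitones → D
  D + 1 semitone → Eb
  Eb + 2 semitones → F
  F + 2 semitones → G
Scale: G A Bb C D Eb F
Degree 3 = Bb


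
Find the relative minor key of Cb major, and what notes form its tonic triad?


Working:
The relative minor shares the major's key signature and starts on its 6th degree
6th degree = a major 6th above the tonic; a major 6th above Cb is Ab
→ relative minor of Cb major is Ab minor
Tonic triad of Ab minor = root + minor 3rd + perfect 5th = Ab Cb Eb
= Ab minor; triad = Ab Cb Eb


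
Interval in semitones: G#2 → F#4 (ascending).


Reasoning:
Absolute semitone position = octave×12 + chromatic position
G#2: 2×12 + 8 = 32
F#4: 4×12 + 6 = 54
Difference = 54 - 32 = 22
= 22 semitones


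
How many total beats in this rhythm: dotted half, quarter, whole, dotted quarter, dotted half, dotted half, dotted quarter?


Beat values:
  dotted half = 3 beats
  quarter = 1 beat
  whole = 4 beats
  dotted quarter = 1.5 beats
  dotted half = 3 beats
  dotted half = 3 beats
  dotted quarter = 1.5 beats
Sum = 3 + 1 + 4 + 1.5 + 3 + 3 + 1.5
= 17 beats


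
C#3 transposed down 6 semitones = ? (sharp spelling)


Working:
C#3: chromatic position 1 in octave 3 → absolute = 3×12 + 1 = 37
Transpose down 6: 37 - 6 = 31
31 = 2×12 + 7 → G in octave 2
Result = G2


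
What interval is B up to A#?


Working:
Letter names: B → A spans 7 letter names → a 7th
Semitones: B → A# = 11 half-steps
A 7th of 11 semitones is a major 7th
= major 7th


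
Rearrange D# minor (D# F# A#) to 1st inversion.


Solution.
Root position: D# F# A#
1st inversion: move root up an octave
Bass note: F#
Notes (bottom to top) = F# A# D#


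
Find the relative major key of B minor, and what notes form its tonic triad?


The relative major shares the key signature and is a minor 3rd above the minor tonic
A minor 3rd above B is D
→ relative major of B minor is D major
Tonic triad of D major = root + major 3rd + perfect 5th = D F# A
= D major; triad = D F# A


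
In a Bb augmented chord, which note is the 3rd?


Reasoning:
Augmented triad = root + major 3rd (4 semitones) + augmented 5th (8 semitones)
A triad on Bb stacks thirds, so the chord tones use letter names B-D-F
Root: Bb
Major 3rd above Bb: D
Augmented 5th above Bb: F#
The 3rd = D


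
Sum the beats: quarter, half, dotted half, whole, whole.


Reasoning:
Beat values:
  quarter = 1 beat
  half = 2 beats
  dotted half = 3 beats
  whole = 4 beats
  whole = 4 beats
Sum = 1 + 2 + 3 + 4 + 4
= 14 beats


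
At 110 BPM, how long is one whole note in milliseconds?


Let's work it out.
One quarter-note beat = 60000 / BPM = 60000 / 110 ms
Whole note = 4 × quarter note
Duration = 4 × 60000 / 110 = 240000 / 110
= 2181.8 ms


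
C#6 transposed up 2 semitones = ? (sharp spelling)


Solution.
C#6: chromatic position 1 in octave 6 → absolute = 6×12 + 1 = 73
Transpose up 2: 73 + 2 = 75
75 = 6×12 + 3 → D# in octave 6
Result = D#6


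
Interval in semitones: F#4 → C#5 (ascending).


Absolute semitone position = octave×12 + chromatic position
F#4: 4×12 + 6 = 54
C#5: 5×12 + 1 = 61
Difference = 61 - 54 = 7
= 7 semitones


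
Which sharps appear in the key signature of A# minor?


Solution.
Sharp minor keys follow the circle of fifths: A(0), E(1), B(2), F#(3), C#(4), G#(5), D#(6), A#(7)
A# minor has 7 sharps
Order of sharps: F# C# G# D# A# E# B# → first 7: F#, C#, G#, D#, A#, E#, B#
= F#, C#, G#, D#, A#, E#, B#


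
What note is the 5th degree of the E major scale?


Solution.
Major scale pattern: W-W-H-W-W-W-H (2-2-1-2-2-2-1 semitones)
Starting from E:
  E + 2 semitones → F#
  F# + 2 semitones → G#
  G# + 1 semitone → A
  A + 2 semitones → B
  B + 2 semitones → C#
  C# + 2 semitones → D#
  D# + 1 semitone → E
Scale: E F# G# A B C# D#
Degree 5 = B


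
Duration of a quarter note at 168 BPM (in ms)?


One quarter-note beat = 60000 / BPM = 60000 / 168 ms
Duration = 60000 / 168
= 357.1 ms


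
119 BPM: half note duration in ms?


Reasoning:
One quarter-note beat = 60000 / BPM = 60000 / 119 ms
Half note = 2 × quarter note
Duration = 2 × 60000 / 119 = 120000 / 119
= 1008.4 ms


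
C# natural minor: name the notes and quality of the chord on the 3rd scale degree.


C# natural minor scale: C# D# E F# G# A B
Diatonic triad on degree 3 stacks scale notes 3, 5, 7: E G# B
E→G# = 4 semitones; E→B = 7 semitones → major triad
= E G# B (major)


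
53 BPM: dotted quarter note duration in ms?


Step by step:
One quarter-note beat = 60000 / BPM = 60000 / 53 ms
Dotted quarter note = 3/2 × quarter note
Duration = 3/2 × 60000 / 53 = 90000 / 53
= 1698.1 ms


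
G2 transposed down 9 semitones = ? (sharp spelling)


G2: chromatic position 7 in octave 2 → absolute = 2×12 + 7 = 31
Transpose down 9: 31 - 9 = 22
22 = 1×12 + 10 → A# in octave 1
Result = A#1


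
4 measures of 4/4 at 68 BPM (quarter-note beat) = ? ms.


Solution.
Quarter-note beat duration = 60000 / 68 ms
Beats per measure (4/4) = 4
One measure = 4 × 60000 / 68 = 240000 / 68 ms
4 measures = 4 × 240000 / 68 = 960000 / 68
= 14117.6 ms


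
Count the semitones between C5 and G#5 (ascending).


Absolute semitone position = octave×12 + chromatic position
C5: 5×12 + 0 = 60
G#5: 5×12 + 8 = 68
Difference = 68 - 60 = 8
= 8 semitones


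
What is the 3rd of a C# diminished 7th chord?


Diminished 7th chord = root + minor 3rd + diminished 5th + diminished 7th
Seventh chords stack in thirds, so the letter names are C-E-G-B
Root: C#
Minor 3rd above C#: E
Diminished 5th above C#: G
Diminished 7th above C#: Bb
The 3rd = E


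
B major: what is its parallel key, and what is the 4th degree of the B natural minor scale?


Parallel keys share the same tonic but differ in mode
B major → parallel is B minor
B natural minor scale: B C# D E F# G A
= B minor; 4th degree = E


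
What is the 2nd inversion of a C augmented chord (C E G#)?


Solution.
Root position: C E G#
2nd inversion: move root and 3rd up an octave
Bass note: G#
Notes (bottom to top) = G# C E


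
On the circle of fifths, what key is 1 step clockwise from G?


Working:
Each clockwise step on the circle of fifths moves up a perfect 5th
From G: G → D
= D


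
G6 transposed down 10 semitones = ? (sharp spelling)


G6: chromatic position 7 in octave 6 → absolute = 6×12 + 7 = 79
Transpose down 10: 79 - 10 = 69
69 = 5×12 + 9 → A in octave 5
Result = A5


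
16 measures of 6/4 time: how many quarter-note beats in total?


Time signature 6/4: the bottom number 4 means the quarter note gets one count
The top number 6 means 6 quarter-note beats per measure
Total = 6 × 16 measures
= 96 quarter-note beats


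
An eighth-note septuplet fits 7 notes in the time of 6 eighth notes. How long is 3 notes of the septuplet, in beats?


Working:
Septuplet: 7 notes occupy the space of 6 eighth notes
Space = 6 × 1/2 = 3 beats
Each septuplet note = 3 / 7 = 3/7 beats
3 notes = 3 × 3/7 = 9/7
= 9/7 beats


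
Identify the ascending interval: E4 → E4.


Step by step:
Letter names: E → E spans 1 letter name → a unison
Semitones: E4 → E4 = 0 half-steps
A unison of 0 semitones is a perfect unison
= perfect unison


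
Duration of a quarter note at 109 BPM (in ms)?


Solution.
One quarter-note beat = 60000 / BPM = 60000 / 109 ms
Duration = 60000 / 109
= 550.5 ms


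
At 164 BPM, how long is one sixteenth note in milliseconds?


Working:
One quarter-note beat = 60000 / BPM = 60000 / 164 ms
Sixteenth note = 1/4 × quarter note
Duration = 1/4 × 60000 / 164 = 15000 / 164
= 91.5 ms


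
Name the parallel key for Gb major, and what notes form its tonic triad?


Parallel keys share the same tonic but differ in mode
Gb major → parallel is Gb minor
Tonic triad of Gb minor = Gb Bbb Db
= Gb minor; triad = Gb Bbb Db


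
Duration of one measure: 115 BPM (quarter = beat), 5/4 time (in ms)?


Quarter-note beat duration = 60000 / 115 ms
Beats per measure (5/4) = 5
One measure = 5 × 60000 / 115 = 300000 / 115 ms
= 2608.7 ms


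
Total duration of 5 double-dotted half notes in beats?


Step by step:
Base half note = 2 beats
Dot 1 adds half the previous value: +1
Dot 2 adds half the previous value: +1/2
One double-dotted half = 2 + 1 + 1/2 = 7/2
5 of them = 5 × 7/2 = 35/2
= 35/2 beats


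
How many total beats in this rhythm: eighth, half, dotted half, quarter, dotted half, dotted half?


Solution.
Beat values:
  eighth = 0.5 beats
  half = 2 beats
  dotted half = 3 beats
  quarter = 1 beat
  dotted half = 3 beats
  dotted half = 3 beats
Sum = 0.5 + 2 + 3 + 1 + 3 + 3
= 12.5 beats


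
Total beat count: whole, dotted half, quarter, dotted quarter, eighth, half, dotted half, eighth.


Beat values:
  whole = 4 beats
  dotted half = 3 beats
  quarter = 1 beat
  dotted quarter = 1.5 beats
  eighth = 0.5 beats
  half = 2 beats
  dotted half = 3 beats
  eighth = 0.5 beats
Sum = 4 + 3 + 1 + 1.5 + 0.5 + 2 + 3 + 0.5
= 15.5 beats


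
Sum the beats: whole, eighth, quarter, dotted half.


Solution.
Beat values:
  whole = 4 beats
  eighth = 0.5 beats
  quarter = 1 beat
  dotted half = 3 beats
Sum = 4 + 0.5 + 1 + 3
= 8.5 beats


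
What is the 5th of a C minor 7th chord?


Reasoning:
Minor 7th chord = root + minor 3rd + perfect 5th + minor 7th
Seventh chords stack in thirds, so the letter names are C-E-G-B
Root: C
Minor 3rd above C: Eb
Perfect 5th above C: G
Minor 7th above C: Bb
The 5th = G


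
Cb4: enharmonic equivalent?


Working:
Enharmonic notes sound the same pitch but are spelled with different letter names
Cb and B name the same pitch class
Octave numbers change at C, so Cb4 = B3
= B3


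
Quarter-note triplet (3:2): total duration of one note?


Step by step:
Triplet: 3 notes occupy the space of 2 quarter notes
Space = 2 × 1 = 2 beats
Each triplet note = 2 / 3 = 2/3 beats
= 2/3 beats


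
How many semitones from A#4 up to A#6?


Solution.
Absolute semitone position = octave×12 + chromatic position
A#4: 4×12 + 10 = 58
A#6: 6×12 + 10 = 82
Difference = 82 - 58 = 24
= 24 semitones


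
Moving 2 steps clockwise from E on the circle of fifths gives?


Each clockwise step on the circle of fifths moves up a perfect 5th
From E: E → B → F#/Gb
= F#/Gb


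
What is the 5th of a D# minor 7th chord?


Reasoning:
Minor 7th chord = root + minor 3rd + perfect 5th + minor 7th
Seventh chords stack in thirds, so the letter names are D-F-A-C
Root: D#
Minor 3rd above D#: F#
Perfect 5th above D#: A#
Minor 7th above D#: C#
The 5th = A#


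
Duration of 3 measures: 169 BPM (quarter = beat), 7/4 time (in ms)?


Quarter-note beat duration = 60000 / 169 ms
Beats per measure (7/4) = 7
One measure = 7 × 60000 / 169 = 420000 / 169 ms
3 measures = 3 × 420000 / 169 = 1260000 / 169
= 7455.6 ms


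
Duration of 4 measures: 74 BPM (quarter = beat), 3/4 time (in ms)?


Step by step:
Quarter-note beat duration = 60000 / 74 ms
Beats per measure (3/4) = 3
One measure = 3 × 60000 / 74 = 180000 / 74 ms
4 measures = 4 × 180000 / 74 = 720000 / 74
= 9729.7 ms


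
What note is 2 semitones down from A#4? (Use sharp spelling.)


A#4: chromatic position 10 in octave 4 → absolute = 4×12 + 10 = 58
Transpose down 2: 58 - 2 = 56
56 = 4×12 + 8 → G# in octave 4
Result = G#4


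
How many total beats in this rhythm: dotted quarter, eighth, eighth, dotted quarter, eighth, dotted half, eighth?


Beat values:
  dotted quarter = 1.5 beats
  eighth = 0.5 beats
  eighth = 0.5 beats
  dotted quarter = 1.5 beats
  eighth = 0.5 beats
  dotted half = 3 beats
  eighth = 0.5 beats
Sum = 1.5 + 0.5 + 0.5 + 1.5 + 0.5 + 3 + 0.5
= 8 beats


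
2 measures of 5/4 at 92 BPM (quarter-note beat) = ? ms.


Quarter-note beat duration = 60000 / 92 ms
Beats per measure (5/4) = 5
One measure = 5 × 60000 / 92 = 300000 / 92 ms
2 measures = 2 × 300000 / 92 = 600000 / 92
= 6521.7 ms


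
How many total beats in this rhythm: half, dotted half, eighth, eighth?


Beat values:
  half = 2 beats
  dotted half = 3 beats
  eighth = 0.5 beats
  eighth = 0.5 beats
Sum = 2 + 3 + 0.5 + 0.5
= 6 beats


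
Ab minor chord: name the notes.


Let's work it out.
Minor triad = root + minor 3rd (3 semitones) + perfect 5th (7 semitones)
A triad on Ab stacks thirds, so the chord tones use letter names A-C-E
Root: Ab
Minor 3rd above Ab: Cb
Perfect 5th above Ab: Eb
Chord = Ab Cb Eb


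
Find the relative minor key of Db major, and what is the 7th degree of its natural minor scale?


Reasoning:
The relative minor shares the major's key signature and starts on its 6th degree
6th degree = a major 6th above the tonic; a major 6th above Db is Bb
→ relative minor of Db major is Bb minor
Bb natural minor scale: Bb C Db Eb F Gb Ab
= Bb minor; 7th degree = Ab


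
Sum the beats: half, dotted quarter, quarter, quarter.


Beat values:
  half = 2 beats
  dotted quarter = 1.5 beats
  quarter = 1 beat
  quarter = 1 beat
Sum = 2 + 1.5 + 1 + 1
= 5.5 beats


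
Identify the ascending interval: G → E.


Letter names: G → E spans 6 letter names → a 6th
Semitones: G → E = 9 half-steps
A 6th of 9 semitones is a major 6th
= major 6th


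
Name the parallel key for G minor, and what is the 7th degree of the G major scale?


Working:
Parallel keys share the same tonic but differ in mode
G minor → parallel is G major
G major scale: G A B C D E F#
= G major; 7th degree = F#


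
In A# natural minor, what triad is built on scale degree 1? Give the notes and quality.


Solution.
A# natural minor scale: A# B# C# D# E# F# G#
Diatonic triad on degree 1 stacks scale notes 1, 3, 5: A# C# E#
A#→C# = 3 semitones; A#→E# = 7 semitones → minor triad
= A# C# E# (minor)


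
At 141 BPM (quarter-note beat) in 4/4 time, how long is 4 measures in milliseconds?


Reasoning:
Quarter-note beat duration = 60000 / 141 ms
Beats per measure (4/4) = 4
One measure = 4 × 60000 / 141 = 240000 / 141 ms
4 measures = 4 × 240000 / 141 = 960000 / 141
= 6808.5 ms


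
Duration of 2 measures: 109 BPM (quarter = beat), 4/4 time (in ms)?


Quarter-note beat duration = 60000 / 109 ms
Beats per measure (4/4) = 4
One measure = 4 × 60000 / 109 = 240000 / 109 ms
2 measures = 2 × 240000 / 109 = 480000 / 109
= 4403.7 ms


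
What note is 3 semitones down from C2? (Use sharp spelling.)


C2: chromatic position 0 in octave 2 → absolute = 2×12 + 0 = 24
Transpose down 3: 24 - 3 = 21
21 = 1×12 + 9 → A in octave 1
Result = A1


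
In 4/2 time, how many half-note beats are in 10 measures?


Solution.
Time signature 4/2: the bottom number 2 means the half note gets one count
The top number 4 means 4 half-note beats per measure
Total = 4 × 10 measures
= 40 half-note beats


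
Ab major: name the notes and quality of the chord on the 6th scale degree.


Step by step:
Ab major scale: Ab Bb C Db Eb F G
Diatonic triad on degree 6 stacks scale notes 6, 1, 3: F Ab C
F→Ab = 3 semitones; F→C = 7 semitones → minor triad
= F Ab C (minor)


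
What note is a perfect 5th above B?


Reasoning:
A 5th spans 5 letter names, so from B we land on F
A perfect 5th = 7 semitones above B
Spell F at that pitch: F#
= F#


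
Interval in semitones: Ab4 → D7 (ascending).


Let's work it out.
Absolute semitone position = octave×12 + chromatic position
Ab4: 4×12 + 8 = 56
D7: 7×12 + 2 = 86
Difference = 86 - 56 = 30
= 30 semitones


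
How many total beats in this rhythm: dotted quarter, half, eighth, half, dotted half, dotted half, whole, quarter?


Solution.
Beat values:
  dotted quarter = 1.5 beats
  half = 2 beats
  eighth = 0.5 beats
  half = 2 beats
  dotted half = 3 beats
  dotted half = 3 beats
  whole = 4 beats
  quarter = 1 beat
Sum = 1.5 + 2 + 0.5 + 2 + 3 + 3 + 4 + 1
= 17 beats


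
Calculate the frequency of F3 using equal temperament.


Step by step:
f = 440 × 2^(n/12) where n = semitones from A4
F3: -16 semitones from A4
f = 440 × 2^(-16/12)
f = 174.61 Hz


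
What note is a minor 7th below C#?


Reasoning:
A 7th spans 7 letter names, so from C we land on D
A minor 7th = 10 semitones below C#
Spell D at that pitch: D#
= D#


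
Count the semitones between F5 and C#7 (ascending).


Let's work it out.
Absolute semitone position = octave×12 + chromatic position
F5: 5×12 + 5 = 65
C#7: 7×12 + 1 = 85
Difference = 85 - 65 = 20
= 20 semitones


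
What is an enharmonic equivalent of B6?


Let's work it out.
Enharmonic notes sound the same pitch but are spelled with different letter names
B and A## name the same pitch class
= A##6


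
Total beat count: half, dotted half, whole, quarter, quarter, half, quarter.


Beat values:
  half = 2 beats
  dotted half = 3 beats
  whole = 4 beats
  quarter = 1 beat
  quarter = 1 beat
  half = 2 beats
  quarter = 1 beat
Sum = 2 + 3 + 4 + 1 + 1 + 2 + 1
= 14 beats


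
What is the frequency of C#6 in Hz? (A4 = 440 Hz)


Working:
f = 440 × 2^(n/12) where n = semitones from A4
C#6: 16 semitones from A4
f = 440 × 2^(16/12)
f = 1108.73 Hz


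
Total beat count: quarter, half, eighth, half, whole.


Beat values:
  quarter = 1 beat
  half = 2 beats
  eighth = 0.5 beats
  half = 2 beats
  whole = 4 beats
Sum = 1 + 2 + 0.5 + 2 + 4
= 9.5 beats


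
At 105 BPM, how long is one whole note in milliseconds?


Working:
One quarter-note beat = 60000 / BPM = 60000 / 105 ms
Whole note = 4 × quarter note
Duration = 4 × 60000 / 105 = 240000 / 105
= 2285.7 ms


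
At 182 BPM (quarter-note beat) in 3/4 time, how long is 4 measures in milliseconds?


Working:
Quarter-note beat duration = 60000 / 182 ms
Beats per measure (3/4) = 3
One measure = 3 × 60000 / 182 = 180000 / 182 ms
4 measures = 4 × 180000 / 182 = 720000 / 182
= 3956.0 ms


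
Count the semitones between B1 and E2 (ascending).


Absolute semitone position = octave×12 + chromatic position
B1: 1×12 + 11 = 23
E2: 2×12 + 4 = 28
Difference = 28 - 23 = 5
= 5 semitones


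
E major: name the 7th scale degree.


Let's work it out.
Major scale pattern: W-W-H-W-W-W-H (2-2-1-2-2-2-1 semitones)
Starting from E:
  E + 2 semitones → F#
  F# + 2 semitones → G#
  G# + 1 semitone → A
  A + 2 semitones → B
  B + 2 semitones → C#
  C# + 2 semitones → D#
  D# + 1 semitone → E
Scale: E F# G# A B C# D#
Degree 7 = D#
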